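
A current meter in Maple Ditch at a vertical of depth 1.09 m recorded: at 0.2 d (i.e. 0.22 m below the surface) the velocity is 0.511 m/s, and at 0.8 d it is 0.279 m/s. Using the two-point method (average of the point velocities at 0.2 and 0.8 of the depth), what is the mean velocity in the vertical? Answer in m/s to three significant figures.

0.395 m/s

v̄ = (0.511 + 0.279) / 2 = 0.3950 m/s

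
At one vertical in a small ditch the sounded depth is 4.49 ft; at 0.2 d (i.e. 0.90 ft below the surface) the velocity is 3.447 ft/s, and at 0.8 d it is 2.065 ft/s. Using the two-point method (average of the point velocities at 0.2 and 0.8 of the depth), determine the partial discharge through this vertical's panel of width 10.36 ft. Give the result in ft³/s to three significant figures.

128 ft³/s

v̄ = (3.447 + 2.065) / 2 = 2.756 ft/s
q = v̄ × d × w = 2.756 × 4.49 × 10.36 = 128.2 ft³/s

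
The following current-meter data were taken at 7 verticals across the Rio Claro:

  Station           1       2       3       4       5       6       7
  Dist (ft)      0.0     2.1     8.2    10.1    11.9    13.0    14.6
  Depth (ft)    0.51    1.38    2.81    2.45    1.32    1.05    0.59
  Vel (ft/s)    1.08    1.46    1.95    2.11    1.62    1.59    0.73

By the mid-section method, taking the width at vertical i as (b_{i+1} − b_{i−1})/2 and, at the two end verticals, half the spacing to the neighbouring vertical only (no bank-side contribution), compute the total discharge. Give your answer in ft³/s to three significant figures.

w_1 = (2.1 − 0.0)/2 = 1.05 ft; q_1 = 1.08 × 0.51 × 1.05 = 0.5783 ft³/s
w_2 = (8.2 − 0.0)/2 = 4.1 ft; q_2 = 1.46 × 1.38 × 4.1 = 8.261 ft³/s
w_3 = (10.1 − 2.1)/2 = 4 ft; q_3 = 1.95 × 2.81 × 4 = 21.92 ft³/s
w_4 = (11.9 − 8.2)/2 = 1.85 ft; q_4 = 2.11 × 2.45 × 1.85 = 9.564 ft³/s
w_5 = (13.0 − 10.1)/2 = 1.45 ft; q_5 = 1.62 × 1.32 × 1.45 = 3.101 ft³/s
w_6 = (14.6 − 11.9)/2 = 1.35 ft; q_6 = 1.59 × 1.05 × 1.35 = 2.254 ft³/s
w_7 = (14.6 − 13.0)/2 = 0.8 ft; q_7 = 0.73 × 0.59 × 0.8 = 0.3446 ft³/s
Q = Σ qᵢ = 46.02 ft³/s

46.0 ft³/s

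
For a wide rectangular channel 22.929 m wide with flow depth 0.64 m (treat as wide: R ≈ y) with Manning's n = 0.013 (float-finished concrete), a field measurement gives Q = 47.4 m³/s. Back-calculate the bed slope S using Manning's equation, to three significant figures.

A = b·y = 22.929 × 0.64 = 14.67 m²
Wide channel: R ≈ y = 0.64 m
S = (Q·n / (1·A·R^(2/3)))² = (47.4×0.013 / (1×14.67×0.7427))² = 0.003197

0.00320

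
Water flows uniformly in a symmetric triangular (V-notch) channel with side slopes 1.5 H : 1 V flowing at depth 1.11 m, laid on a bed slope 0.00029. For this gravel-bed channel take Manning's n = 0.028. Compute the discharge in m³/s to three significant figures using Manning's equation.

0.672 m³/s

A = z·y² = 1.5×1.11² = 1.848 m²
P = 2y√(1+z²) = 2×1.11×√(1+1.5²) = 4.002 m
R = A/P = 1.848/4.002 = 0.4618 m
Q = (1/n)·A·R^(2/3)·S^(1/2) = (1/0.028) × 1.848 × 0.4618^(2/3) × 0.00029^(1/2) = 0.6715 m³/s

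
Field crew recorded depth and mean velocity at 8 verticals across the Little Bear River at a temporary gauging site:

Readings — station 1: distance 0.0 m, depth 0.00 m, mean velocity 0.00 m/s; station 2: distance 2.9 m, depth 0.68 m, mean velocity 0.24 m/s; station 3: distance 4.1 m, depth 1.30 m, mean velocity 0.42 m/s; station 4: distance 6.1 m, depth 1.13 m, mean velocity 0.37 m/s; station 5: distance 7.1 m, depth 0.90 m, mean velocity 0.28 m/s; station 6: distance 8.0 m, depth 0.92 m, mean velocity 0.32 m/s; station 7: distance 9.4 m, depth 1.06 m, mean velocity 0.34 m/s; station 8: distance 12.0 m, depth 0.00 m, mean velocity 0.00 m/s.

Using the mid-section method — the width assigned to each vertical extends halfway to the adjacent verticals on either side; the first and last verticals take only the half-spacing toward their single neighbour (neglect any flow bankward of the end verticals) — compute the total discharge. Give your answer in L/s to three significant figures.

w_2 = (4.1 − 0.0)/2 = 2.05 m; q_2 = 0.24 × 0.68 × 2.05 = 0.3346 m³/s
w_3 = (6.1 − 2.9)/2 = 1.6 m; q_3 = 0.42 × 1.30 × 1.6 = 0.8736 m³/s
w_4 = (7.1 − 4.1)/2 = 1.5 m; q_4 = 0.37 × 1.13 × 1.5 = 0.6272 m³/s
w_5 = (8.0 − 6.1)/2 = 0.95 m; q_5 = 0.28 × 0.90 × 0.95 = 0.2394 m³/s
w_6 = (9.4 − 7.1)/2 = 1.15 m; q_6 = 0.32 × 0.92 × 1.15 = 0.3386 m³/s
w_7 = (12.0 − 8.0)/2 = 2 m; q_7 = 0.34 × 1.06 × 2 = 0.7208 m³/s
Stations 1, 8 contribute zero (depth or velocity is 0).
Q = Σ qᵢ = 3.134 m³/s
= 3.134 × 1000 = 3134 L/s

3130 L/s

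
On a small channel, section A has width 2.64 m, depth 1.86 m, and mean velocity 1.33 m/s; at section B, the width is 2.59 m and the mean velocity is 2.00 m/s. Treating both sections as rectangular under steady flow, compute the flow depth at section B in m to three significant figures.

Q = A₁V₁ = (2.64×1.86) × 1.33 = 6.531 m³/s
d₂ = Q/(b₂ V₂) = 6.531/(2.59×2.00) = 1.261 m

1.26 m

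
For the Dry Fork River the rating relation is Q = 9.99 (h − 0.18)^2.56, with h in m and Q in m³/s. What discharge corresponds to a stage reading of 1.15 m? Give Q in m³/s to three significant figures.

9.24 m³/s

Q = 9.99 × (1.15 − 0.18)^2.56 = 9.99 × 0.97^2.56 = 9.241 m³/s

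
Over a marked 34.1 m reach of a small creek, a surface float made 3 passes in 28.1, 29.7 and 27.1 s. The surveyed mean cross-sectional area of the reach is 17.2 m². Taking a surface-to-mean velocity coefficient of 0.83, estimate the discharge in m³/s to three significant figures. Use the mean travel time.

17.2 m³/s

t̄ = (28.1 + 29.7 + 27.1) / 3 = 28.3 s
v_surface = L / t̄ = 34.1 / 28.3 = 1.205 m/s
v_mean = 0.83 × 1.205 = 1.000 m/s
Q = A × v_mean = 17.2 × 1.000 = 17.20 m³/s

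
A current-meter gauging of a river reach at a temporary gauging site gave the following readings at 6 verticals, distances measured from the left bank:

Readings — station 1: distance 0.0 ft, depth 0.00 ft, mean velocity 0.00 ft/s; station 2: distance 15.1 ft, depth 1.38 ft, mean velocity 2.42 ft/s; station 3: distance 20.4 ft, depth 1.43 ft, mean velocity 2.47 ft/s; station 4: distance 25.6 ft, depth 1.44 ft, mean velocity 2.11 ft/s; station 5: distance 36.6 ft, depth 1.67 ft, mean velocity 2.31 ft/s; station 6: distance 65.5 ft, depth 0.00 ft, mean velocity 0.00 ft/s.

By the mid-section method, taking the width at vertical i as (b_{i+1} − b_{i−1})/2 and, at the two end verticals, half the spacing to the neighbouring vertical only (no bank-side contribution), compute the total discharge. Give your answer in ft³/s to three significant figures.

154 ft³/s

w_2 = (20.4 − 0.0)/2 = 10.2 ft; q_2 = 2.42 × 1.38 × 10.2 = 34.06 ft³/s
w_3 = (25.6 − 15.1)/2 = 5.25 ft; q_3 = 2.47 × 1.43 × 5.25 = 18.54 ft³/s
w_4 = (36.6 − 20.4)/2 = 8.1 ft; q_4 = 2.11 × 1.44 × 8.1 = 24.61 ft³/s
w_5 = (65.5 − 25.6)/2 = 19.95 ft; q_5 = 2.31 × 1.67 × 19.95 = 76.96 ft³/s
Stations 1, 6 contribute zero (depth or velocity is 0).
Q = Σ qᵢ = 154.2 ft³/s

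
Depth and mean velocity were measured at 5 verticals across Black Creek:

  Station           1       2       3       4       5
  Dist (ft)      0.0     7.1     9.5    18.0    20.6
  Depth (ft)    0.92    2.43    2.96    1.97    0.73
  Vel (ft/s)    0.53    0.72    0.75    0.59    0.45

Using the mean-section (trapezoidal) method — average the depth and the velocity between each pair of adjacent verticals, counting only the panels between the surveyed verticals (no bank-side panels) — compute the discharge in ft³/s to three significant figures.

28.1 ft³/s

Panel 1-2: Δb = 7.1 ft, d̄ = (0.92+2.43)/2 = 1.675, v̄ = (0.53+0.72)/2 = 0.625 → q = 7.1×1.675×0.625 = 7.433 ft³/s
Panel 2-3: Δb = 2.4 ft, d̄ = (2.43+2.96)/2 = 2.695, v̄ = (0.72+0.75)/2 = 0.735 → q = 2.4×2.695×0.735 = 4.754 ft³/s
Panel 3-4: Δb = 8.5 ft, d̄ = (2.96+1.97)/2 = 2.465, v̄ = (0.75+0.59)/2 = 0.67 → q = 8.5×2.465×0.67 = 14.04 ft³/s
Panel 4-5: Δb = 2.6 ft, d̄ = (1.97+0.73)/2 = 1.35, v̄ = (0.59+0.45)/2 = 0.52 → q = 2.6×1.35×0.52 = 1.825 ft³/s
Q = Σ q = 28.05 ft³/s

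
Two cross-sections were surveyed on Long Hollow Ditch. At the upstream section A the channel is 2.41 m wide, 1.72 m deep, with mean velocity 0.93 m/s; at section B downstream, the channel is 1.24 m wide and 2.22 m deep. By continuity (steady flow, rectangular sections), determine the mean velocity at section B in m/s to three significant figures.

Q = A₁V₁ = (2.41×1.72) × 0.93 = 3.855 m³/s
A₂ = 1.24 × 2.22 = 2.753 m²
V₂ = Q/A₂ = 3.855/2.753 = 1.400 m/s

1.40 m/s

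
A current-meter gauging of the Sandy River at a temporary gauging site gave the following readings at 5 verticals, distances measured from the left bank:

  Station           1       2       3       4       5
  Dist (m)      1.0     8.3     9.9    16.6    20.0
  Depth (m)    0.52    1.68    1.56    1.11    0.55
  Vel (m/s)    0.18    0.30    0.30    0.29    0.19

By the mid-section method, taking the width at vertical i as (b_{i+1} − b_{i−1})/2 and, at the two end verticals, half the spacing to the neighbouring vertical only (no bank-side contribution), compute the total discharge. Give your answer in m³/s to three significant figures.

w_1 = (8.3 − 1.0)/2 = 3.65 m; q_1 = 0.18 × 0.52 × 3.65 = 0.3416 m³/s
w_2 = (9.9 − 1.0)/2 = 4.45 m; q_2 = 0.30 × 1.68 × 4.45 = 2.243 m³/s
w_3 = (16.6 − 8.3)/2 = 4.15 m; q_3 = 0.30 × 1.56 × 4.15 = 1.942 m³/s
w_4 = (20.0 − 9.9)/2 = 5.05 m; q_4 = 0.29 × 1.11 × 5.05 = 1.626 m³/s
w_5 = (20.0 − 16.6)/2 = 1.7 m; q_5 = 0.19 × 0.55 × 1.7 = 0.1777 m³/s
Q = Σ qᵢ = 6.330 m³/s

6.33 m³/s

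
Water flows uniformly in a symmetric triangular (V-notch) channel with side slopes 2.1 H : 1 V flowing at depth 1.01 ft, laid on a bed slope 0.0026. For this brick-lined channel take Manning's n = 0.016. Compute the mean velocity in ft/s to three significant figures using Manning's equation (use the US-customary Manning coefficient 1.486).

2.81 ft/s

A = z·y² = 2.1×1.01² = 2.142 ft²
P = 2y√(1+z²) = 2×1.01×√(1+2.1²) = 4.698 ft
R = A/P = 2.142/4.698 = 0.4559 ft
Q = (1.486/n)·A·R^(2/3)·S^(1/2) = (1.486/0.016) × 2.142 × 0.4559^(2/3) × 0.0026^(1/2) = 6.010 ft³/s
V = Q/A = 6.010/2.142 = 2.805 ft/s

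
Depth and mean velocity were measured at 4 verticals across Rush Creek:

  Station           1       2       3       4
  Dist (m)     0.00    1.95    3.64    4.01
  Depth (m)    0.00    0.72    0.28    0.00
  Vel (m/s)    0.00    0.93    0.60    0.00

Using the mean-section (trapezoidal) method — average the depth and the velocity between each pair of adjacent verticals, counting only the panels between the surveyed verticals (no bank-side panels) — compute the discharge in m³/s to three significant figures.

0.988 m³/s

Panel 1-2: Δb = 1.95 m, d̄ = (0.00+0.72)/2 = 0.36, v̄ = (0.00+0.93)/2 = 0.465 → q = 1.95×0.36×0.465 = 0.3264 m³/s
Panel 2-3: Δb = 1.69 m, d̄ = (0.72+0.28)/2 = 0.5, v̄ = (0.93+0.60)/2 = 0.765 → q = 1.69×0.5×0.765 = 0.6464 m³/s
Panel 3-4: Δb = 0.37 m, d̄ = (0.28+0.00)/2 = 0.14, v̄ = (0.60+0.00)/2 = 0.3 → q = 0.37×0.14×0.3 = 0.01554 m³/s
Q = Σ q = 0.9884 m³/s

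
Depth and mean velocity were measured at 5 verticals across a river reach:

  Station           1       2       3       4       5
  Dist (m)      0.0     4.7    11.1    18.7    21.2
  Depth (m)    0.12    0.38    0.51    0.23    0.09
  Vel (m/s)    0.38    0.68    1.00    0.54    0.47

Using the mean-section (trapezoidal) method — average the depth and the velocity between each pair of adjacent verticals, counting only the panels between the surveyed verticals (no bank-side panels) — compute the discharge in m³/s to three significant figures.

Panel 1-2: Δb = 4.7 m, d̄ = (0.12+0.38)/2 = 0.25, v̄ = (0.38+0.68)/2 = 0.53 → q = 4.7×0.25×0.53 = 0.6228 m³/s
Panel 2-3: Δb = 6.4 m, d̄ = (0.38+0.51)/2 = 0.445, v̄ = (0.68+1.00)/2 = 0.84 → q = 6.4×0.445×0.84 = 2.392 m³/s
Panel 3-4: Δb = 7.6 m, d̄ = (0.51+0.23)/2 = 0.37, v̄ = (1.00+0.54)/2 = 0.77 → q = 7.6×0.37×0.77 = 2.165 m³/s
Panel 4-5: Δb = 2.5 m, d̄ = (0.23+0.09)/2 = 0.16, v̄ = (0.54+0.47)/2 = 0.505 → q = 2.5×0.16×0.505 = 0.2020 m³/s
Q = Σ q = 5.382 m³/s

5.38 m³/s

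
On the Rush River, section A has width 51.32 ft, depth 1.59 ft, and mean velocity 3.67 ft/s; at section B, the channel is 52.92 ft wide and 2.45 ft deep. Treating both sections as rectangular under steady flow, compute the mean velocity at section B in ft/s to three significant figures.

Q = A₁V₁ = (51.32×1.59) × 3.67 = 299.5 ft³/s
A₂ = 52.92 × 2.45 = 129.7 ft²
V₂ = Q/A₂ = 299.5/129.7 = 2.310 ft/s

2.31 ft/s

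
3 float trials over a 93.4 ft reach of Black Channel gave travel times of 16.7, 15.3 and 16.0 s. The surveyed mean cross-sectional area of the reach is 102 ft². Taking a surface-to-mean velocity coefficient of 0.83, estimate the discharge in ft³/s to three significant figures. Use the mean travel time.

494 ft³/s

t̄ = (16.7 + 15.3 + 16.0) / 3 = 16 s
v_surface = L / t̄ = 93.4 / 16 = 5.838 ft/s
v_mean = 0.83 × 5.838 = 4.845 ft/s
Q = A × v_mean = 102 × 4.845 = 494.2 ft³/s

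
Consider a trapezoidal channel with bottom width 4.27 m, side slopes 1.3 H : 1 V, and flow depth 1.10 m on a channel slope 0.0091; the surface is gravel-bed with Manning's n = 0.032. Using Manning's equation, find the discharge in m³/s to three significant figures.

A = (b + z·y)·y = (4.27 + 1.3×1.10)×1.10 = 6.270 m²
P = b + 2y√(1+z²) = 4.27 + 2×1.10×√(1+1.3²) = 7.878 m
R = A/P = 6.270/7.878 = 0.7959 m
Q = (1/n)·A·R^(2/3)·S^(1/2) = (1/0.032) × 6.270 × 0.7959^(2/3) × 0.0091^(1/2) = 16.05 m³/s

16.1 m³/s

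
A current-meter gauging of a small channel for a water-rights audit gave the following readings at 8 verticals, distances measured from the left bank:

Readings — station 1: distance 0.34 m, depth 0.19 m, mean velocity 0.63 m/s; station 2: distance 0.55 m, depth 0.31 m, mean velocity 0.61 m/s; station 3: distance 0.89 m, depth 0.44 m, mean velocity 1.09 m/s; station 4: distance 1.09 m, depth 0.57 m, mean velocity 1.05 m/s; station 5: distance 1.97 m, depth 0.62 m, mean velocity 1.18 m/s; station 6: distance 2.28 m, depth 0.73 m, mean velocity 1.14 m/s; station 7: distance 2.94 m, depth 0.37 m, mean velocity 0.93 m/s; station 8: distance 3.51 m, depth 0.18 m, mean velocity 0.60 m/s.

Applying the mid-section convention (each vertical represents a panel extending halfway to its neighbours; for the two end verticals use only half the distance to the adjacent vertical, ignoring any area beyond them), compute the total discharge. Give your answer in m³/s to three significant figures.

1.60 m³/s

w_1 = (0.55 − 0.34)/2 = 0.105 m; q_1 = 0.63 × 0.19 × 0.105 = 0.01257 m³/s
w_2 = (0.89 − 0.34)/2 = 0.275 m; q_2 = 0.61 × 0.31 × 0.275 = 0.05200 m³/s
w_3 = (1.09 − 0.55)/2 = 0.27 m; q_3 = 1.09 × 0.44 × 0.27 = 0.1295 m³/s
w_4 = (1.97 − 0.89)/2 = 0.54 m; q_4 = 1.05 × 0.57 × 0.54 = 0.3232 m³/s
w_5 = (2.28 − 1.09)/2 = 0.595 m; q_5 = 1.18 × 0.62 × 0.595 = 0.4353 m³/s
w_6 = (2.94 − 1.97)/2 = 0.485 m; q_6 = 1.14 × 0.73 × 0.485 = 0.4036 m³/s
w_7 = (3.51 − 2.28)/2 = 0.615 m; q_7 = 0.93 × 0.37 × 0.615 = 0.2116 m³/s
w_8 = (3.51 − 2.94)/2 = 0.285 m; q_8 = 0.60 × 0.18 × 0.285 = 0.03078 m³/s
Q = Σ qᵢ = 1.599 m³/s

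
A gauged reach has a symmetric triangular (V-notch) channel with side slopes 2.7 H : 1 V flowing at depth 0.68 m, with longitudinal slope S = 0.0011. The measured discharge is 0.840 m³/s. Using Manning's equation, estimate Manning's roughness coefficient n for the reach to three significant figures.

0.0230

A = z·y² = 2.7×0.68² = 1.248 m²
P = 2y√(1+z²) = 2×0.68×√(1+2.7²) = 3.916 m
R = A/P = 1.248/3.916 = 0.3188 m
n = (1/Q)·A·R^(2/3)·S^(1/2) = (1/0.840) × 1.248 × 0.4667 × 0.03317 = 0.02301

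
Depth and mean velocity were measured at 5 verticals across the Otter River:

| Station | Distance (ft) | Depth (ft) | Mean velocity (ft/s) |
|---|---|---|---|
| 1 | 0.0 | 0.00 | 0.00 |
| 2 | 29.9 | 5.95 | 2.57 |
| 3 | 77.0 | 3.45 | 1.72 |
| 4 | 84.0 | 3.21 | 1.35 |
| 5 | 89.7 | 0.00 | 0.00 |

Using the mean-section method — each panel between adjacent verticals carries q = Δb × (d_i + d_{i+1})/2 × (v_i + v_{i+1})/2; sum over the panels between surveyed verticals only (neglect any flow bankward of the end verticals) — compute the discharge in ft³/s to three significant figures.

631 ft³/s

Panel 1-2: Δb = 29.9 ft, d̄ = (0.00+5.95)/2 = 2.975, v̄ = (0.00+2.57)/2 = 1.285 → q = 29.9×2.975×1.285 = 114.3 ft³/s
Panel 2-3: Δb = 47.1 ft, d̄ = (5.95+3.45)/2 = 4.7, v̄ = (2.57+1.72)/2 = 2.145 → q = 47.1×4.7×2.145 = 474.8 ft³/s
Panel 3-4: Δb = 7 ft, d̄ = (3.45+3.21)/2 = 3.33, v̄ = (1.72+1.35)/2 = 1.535 → q = 7×3.33×1.535 = 35.78 ft³/s
Panel 4-5: Δb = 5.7 ft, d̄ = (3.21+0.00)/2 = 1.605, v̄ = (1.35+0.00)/2 = 0.675 → q = 5.7×1.605×0.675 = 6.175 ft³/s
Q = Σ q = 631.1 ft³/s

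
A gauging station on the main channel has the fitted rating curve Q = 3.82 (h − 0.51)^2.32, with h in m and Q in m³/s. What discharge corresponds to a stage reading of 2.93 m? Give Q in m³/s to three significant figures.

29.7 m³/s

Q = 3.82 × (2.93 − 0.51)^2.32 = 3.82 × 2.42^2.32 = 29.68 m³/s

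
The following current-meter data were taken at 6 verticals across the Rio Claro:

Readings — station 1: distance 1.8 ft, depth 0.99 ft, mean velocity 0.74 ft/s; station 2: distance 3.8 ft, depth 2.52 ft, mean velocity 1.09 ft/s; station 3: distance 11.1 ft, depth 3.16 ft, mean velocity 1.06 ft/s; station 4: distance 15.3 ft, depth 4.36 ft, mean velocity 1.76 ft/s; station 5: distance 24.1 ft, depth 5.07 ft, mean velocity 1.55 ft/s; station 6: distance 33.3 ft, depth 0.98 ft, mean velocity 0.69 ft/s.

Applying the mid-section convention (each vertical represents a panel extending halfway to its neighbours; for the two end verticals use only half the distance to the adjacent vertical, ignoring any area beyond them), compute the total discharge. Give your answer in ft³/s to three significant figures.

w_1 = (3.8 − 1.8)/2 = 1 ft; q_1 = 0.74 × 0.99 × 1 = 0.7326 ft³/s
w_2 = (11.1 − 1.8)/2 = 4.65 ft; q_2 = 1.09 × 2.52 × 4.65 = 12.77 ft³/s
w_3 = (15.3 − 3.8)/2 = 5.75 ft; q_3 = 1.06 × 3.16 × 5.75 = 19.26 ft³/s
w_4 = (24.1 − 11.1)/2 = 6.5 ft; q_4 = 1.76 × 4.36 × 6.5 = 49.88 ft³/s
w_5 = (33.3 − 15.3)/2 = 9 ft; q_5 = 1.55 × 5.07 × 9 = 70.73 ft³/s
w_6 = (33.3 − 24.1)/2 = 4.6 ft; q_6 = 0.69 × 0.98 × 4.6 = 3.111 ft³/s
Q = Σ qᵢ = 156.5 ft³/s

156 ft³/s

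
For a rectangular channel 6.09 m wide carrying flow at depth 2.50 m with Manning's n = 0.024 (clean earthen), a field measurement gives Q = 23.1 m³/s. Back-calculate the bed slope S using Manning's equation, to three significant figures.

0.000869

A = b·y = 6.09 × 2.50 = 15.23 m²
P = b + 2y = 6.09 + 2×2.50 = 11.09 m
R = A/P = 15.23/11.09 = 1.373 m
S = (Q·n / (1·A·R^(2/3)))² = (23.1×0.024 / (1×15.23×1.235))² = 0.0008690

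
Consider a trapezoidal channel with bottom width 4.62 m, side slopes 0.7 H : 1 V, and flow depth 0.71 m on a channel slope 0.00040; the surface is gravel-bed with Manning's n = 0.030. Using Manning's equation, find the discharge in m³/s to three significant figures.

1.67 m³/s

A = (b + z·y)·y = (4.62 + 0.7×0.71)×0.71 = 3.633 m²
P = b + 2y√(1+z²) = 4.62 + 2×0.71×√(1+0.7²) = 6.353 m
R = A/P = 3.633/6.353 = 0.5718 m
Q = (1/n)·A·R^(2/3)·S^(1/2) = (1/0.030) × 3.633 × 0.5718^(2/3) × 0.00040^(1/2) = 1.669 m³/s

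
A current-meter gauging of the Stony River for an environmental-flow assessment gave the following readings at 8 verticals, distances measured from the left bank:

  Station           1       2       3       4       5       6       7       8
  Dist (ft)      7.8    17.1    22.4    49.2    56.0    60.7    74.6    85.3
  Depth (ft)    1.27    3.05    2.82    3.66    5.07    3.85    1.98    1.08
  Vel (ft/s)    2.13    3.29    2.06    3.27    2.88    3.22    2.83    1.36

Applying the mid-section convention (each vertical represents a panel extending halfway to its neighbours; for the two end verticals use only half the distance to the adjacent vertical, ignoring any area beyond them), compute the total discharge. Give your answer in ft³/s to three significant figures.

656 ft³/s

w_1 = (17.1 − 7.8)/2 = 4.65 ft; q_1 = 2.13 × 1.27 × 4.65 = 12.58 ft³/s
w_2 = (22.4 − 7.8)/2 = 7.3 ft; q_2 = 3.29 × 3.05 × 7.3 = 73.25 ft³/s
w_3 = (49.2 − 17.1)/2 = 16.05 ft; q_3 = 2.06 × 2.82 × 16.05 = 93.24 ft³/s
w_4 = (56.0 − 22.4)/2 = 16.8 ft; q_4 = 3.27 × 3.66 × 16.8 = 201.1 ft³/s
w_5 = (60.7 − 49.2)/2 = 5.75 ft; q_5 = 2.88 × 5.07 × 5.75 = 83.96 ft³/s
w_6 = (74.6 − 56.0)/2 = 9.3 ft; q_6 = 3.22 × 3.85 × 9.3 = 115.3 ft³/s
w_7 = (85.3 − 60.7)/2 = 12.3 ft; q_7 = 2.83 × 1.98 × 12.3 = 68.92 ft³/s
w_8 = (85.3 − 74.6)/2 = 5.35 ft; q_8 = 1.36 × 1.08 × 5.35 = 7.858 ft³/s
Q = Σ qᵢ = 656.2 ft³/s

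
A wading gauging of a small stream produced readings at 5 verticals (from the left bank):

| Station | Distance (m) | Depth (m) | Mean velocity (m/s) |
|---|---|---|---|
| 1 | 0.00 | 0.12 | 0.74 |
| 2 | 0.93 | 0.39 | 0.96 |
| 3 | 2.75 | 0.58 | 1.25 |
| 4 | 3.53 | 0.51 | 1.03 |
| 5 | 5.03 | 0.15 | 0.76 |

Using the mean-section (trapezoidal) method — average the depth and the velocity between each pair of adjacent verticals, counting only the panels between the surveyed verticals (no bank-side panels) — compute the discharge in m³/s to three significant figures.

Panel 1-2: Δb = 0.93 m, d̄ = (0.12+0.39)/2 = 0.255, v̄ = (0.74+0.96)/2 = 0.85 → q = 0.93×0.255×0.85 = 0.2016 m³/s
Panel 2-3: Δb = 1.82 m, d̄ = (0.39+0.58)/2 = 0.485, v̄ = (0.96+1.25)/2 = 1.105 → q = 1.82×0.485×1.105 = 0.9754 m³/s
Panel 3-4: Δb = 0.78 m, d̄ = (0.58+0.51)/2 = 0.545, v̄ = (1.25+1.03)/2 = 1.14 → q = 0.78×0.545×1.14 = 0.4846 m³/s
Panel 4-5: Δb = 1.5 m, d̄ = (0.51+0.15)/2 = 0.33, v̄ = (1.03+0.76)/2 = 0.895 → q = 1.5×0.33×0.895 = 0.4430 m³/s
Q = Σ q = 2.105 m³/s

2.10 m³/s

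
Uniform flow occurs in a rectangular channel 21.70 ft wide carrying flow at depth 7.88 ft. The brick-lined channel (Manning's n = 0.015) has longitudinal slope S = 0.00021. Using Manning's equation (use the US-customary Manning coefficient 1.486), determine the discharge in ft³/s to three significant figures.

676 ft³/s

A = b·y = 21.70 × 7.88 = 171.0 ft²
P = b + 2y = 21.70 + 2×7.88 = 37.46 ft
R = A/P = 171.0/37.46 = 4.565 ft
Q = (1.486/n)·A·R^(2/3)·S^(1/2) = (1.486/0.015) × 171.0 × 4.565^(2/3) × 0.00021^(1/2) = 675.5 ft³/s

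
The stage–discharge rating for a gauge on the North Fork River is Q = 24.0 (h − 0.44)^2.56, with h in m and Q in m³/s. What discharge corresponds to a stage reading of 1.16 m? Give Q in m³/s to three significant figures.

Q = 24.0 × (1.16 − 0.44)^2.56 = 24.0 × 0.72^2.56 = 10.35 m³/s

10.4 m³/s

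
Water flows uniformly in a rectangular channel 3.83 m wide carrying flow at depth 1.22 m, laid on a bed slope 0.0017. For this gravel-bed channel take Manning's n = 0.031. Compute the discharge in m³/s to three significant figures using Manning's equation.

5.11 m³/s

A = b·y = 3.83 × 1.22 = 4.673 m²
P = b + 2y = 3.83 + 2×1.22 = 6.270 m
R = A/P = 4.673/6.270 = 0.7452 m
Q = (1/n)·A·R^(2/3)·S^(1/2) = (1/0.031) × 4.673 × 0.7452^(2/3) × 0.0017^(1/2) = 5.108 m³/s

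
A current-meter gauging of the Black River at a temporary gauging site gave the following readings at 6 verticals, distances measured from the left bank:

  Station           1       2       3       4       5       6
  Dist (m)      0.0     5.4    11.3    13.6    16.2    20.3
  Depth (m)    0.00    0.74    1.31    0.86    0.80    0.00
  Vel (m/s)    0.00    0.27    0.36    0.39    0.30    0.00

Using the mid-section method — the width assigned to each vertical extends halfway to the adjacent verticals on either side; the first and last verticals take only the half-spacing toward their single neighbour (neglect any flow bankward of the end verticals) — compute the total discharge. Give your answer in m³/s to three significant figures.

4.69 m³/s

w_2 = (11.3 − 0.0)/2 = 5.65 m; q_2 = 0.27 × 0.74 × 5.65 = 1.129 m³/s
w_3 = (13.6 − 5.4)/2 = 4.1 m; q_3 = 0.36 × 1.31 × 4.1 = 1.934 m³/s
w_4 = (16.2 − 11.3)/2 = 2.45 m; q_4 = 0.39 × 0.86 × 2.45 = 0.8217 m³/s
w_5 = (20.3 − 13.6)/2 = 3.35 m; q_5 = 0.30 × 0.80 × 3.35 = 0.8040 m³/s
Stations 1, 6 contribute zero (depth or velocity is 0).
Q = Σ qᵢ = 4.688 m³/s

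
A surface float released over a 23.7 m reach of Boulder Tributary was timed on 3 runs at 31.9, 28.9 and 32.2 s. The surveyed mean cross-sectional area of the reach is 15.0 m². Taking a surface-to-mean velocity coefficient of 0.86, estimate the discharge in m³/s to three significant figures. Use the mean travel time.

t̄ = (31.9 + 28.9 + 32.2) / 3 = 31 s
v_surface = L / t̄ = 23.7 / 31 = 0.7645 m/s
v_mean = 0.86 × 0.7645 = 0.6575 m/s
Q = A × v_mean = 15.0 × 0.6575 = 9.862 m³/s

9.86 m³/s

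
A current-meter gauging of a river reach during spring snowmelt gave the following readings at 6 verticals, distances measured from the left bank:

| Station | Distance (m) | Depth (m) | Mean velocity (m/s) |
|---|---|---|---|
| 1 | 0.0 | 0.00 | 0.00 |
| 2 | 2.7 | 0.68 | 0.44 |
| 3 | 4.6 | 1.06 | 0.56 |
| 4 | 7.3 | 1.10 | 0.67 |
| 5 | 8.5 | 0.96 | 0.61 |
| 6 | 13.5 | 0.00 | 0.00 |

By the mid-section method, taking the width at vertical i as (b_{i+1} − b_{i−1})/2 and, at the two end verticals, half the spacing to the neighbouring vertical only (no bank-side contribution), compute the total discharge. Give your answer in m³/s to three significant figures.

5.31 m³/s

w_2 = (4.6 − 0.0)/2 = 2.3 m; q_2 = 0.44 × 0.68 × 2.3 = 0.6882 m³/s
w_3 = (7.3 − 2.7)/2 = 2.3 m; q_3 = 0.56 × 1.06 × 2.3 = 1.365 m³/s
w_4 = (8.5 − 4.6)/2 = 1.95 m; q_4 = 0.67 × 1.10 × 1.95 = 1.437 m³/s
w_5 = (13.5 − 7.3)/2 = 3.1 m; q_5 = 0.61 × 0.96 × 3.1 = 1.815 m³/s
Stations 1, 6 contribute zero (depth or velocity is 0).
Q = Σ qᵢ = 5.306 m³/s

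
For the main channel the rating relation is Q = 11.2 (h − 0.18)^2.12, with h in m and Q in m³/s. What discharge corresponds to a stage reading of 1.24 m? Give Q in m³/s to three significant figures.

12.7 m³/s

Q = 11.2 × (1.24 − 0.18)^2.12 = 11.2 × 1.06^2.12 = 12.67 m³/s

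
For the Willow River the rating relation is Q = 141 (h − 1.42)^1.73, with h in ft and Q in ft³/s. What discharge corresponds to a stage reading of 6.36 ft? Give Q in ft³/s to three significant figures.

2240 ft³/s

Q = 141 × (6.36 − 1.42)^1.73 = 141 × 4.94^1.73 = 2235 ft³/s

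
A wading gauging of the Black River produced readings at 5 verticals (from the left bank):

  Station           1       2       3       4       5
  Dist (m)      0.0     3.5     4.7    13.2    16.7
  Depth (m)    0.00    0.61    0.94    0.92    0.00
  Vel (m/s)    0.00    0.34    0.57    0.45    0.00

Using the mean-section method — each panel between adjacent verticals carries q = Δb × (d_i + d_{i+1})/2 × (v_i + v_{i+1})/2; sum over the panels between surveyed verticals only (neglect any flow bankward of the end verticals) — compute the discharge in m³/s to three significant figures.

Panel 1-2: Δb = 3.5 m, d̄ = (0.00+0.61)/2 = 0.305, v̄ = (0.00+0.34)/2 = 0.17 → q = 3.5×0.305×0.17 = 0.1815 m³/s
Panel 2-3: Δb = 1.2 m, d̄ = (0.61+0.94)/2 = 0.775, v̄ = (0.34+0.57)/2 = 0.455 → q = 1.2×0.775×0.455 = 0.4232 m³/s
Panel 3-4: Δb = 8.5 m, d̄ = (0.94+0.92)/2 = 0.93, v̄ = (0.57+0.45)/2 = 0.51 → q = 8.5×0.93×0.51 = 4.032 m³/s
Panel 4-5: Δb = 3.5 m, d̄ = (0.92+0.00)/2 = 0.46, v̄ = (0.45+0.00)/2 = 0.225 → q = 3.5×0.46×0.225 = 0.3623 m³/s
Q = Σ q = 4.998 m³/s

5.00 m³/s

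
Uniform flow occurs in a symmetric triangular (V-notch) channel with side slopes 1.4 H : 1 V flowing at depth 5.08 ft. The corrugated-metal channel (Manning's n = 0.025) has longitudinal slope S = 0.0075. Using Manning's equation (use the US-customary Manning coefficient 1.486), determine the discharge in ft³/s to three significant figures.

302 ft³/s

A = z·y² = 1.4×5.08² = 36.13 ft²
P = 2y√(1+z²) = 2×5.08×√(1+1.4²) = 17.48 ft
R = A/P = 36.13/17.48 = 2.067 ft
Q = (1.486/n)·A·R^(2/3)·S^(1/2) = (1.486/0.025) × 36.13 × 2.067^(2/3) × 0.0075^(1/2) = 301.8 ft³/s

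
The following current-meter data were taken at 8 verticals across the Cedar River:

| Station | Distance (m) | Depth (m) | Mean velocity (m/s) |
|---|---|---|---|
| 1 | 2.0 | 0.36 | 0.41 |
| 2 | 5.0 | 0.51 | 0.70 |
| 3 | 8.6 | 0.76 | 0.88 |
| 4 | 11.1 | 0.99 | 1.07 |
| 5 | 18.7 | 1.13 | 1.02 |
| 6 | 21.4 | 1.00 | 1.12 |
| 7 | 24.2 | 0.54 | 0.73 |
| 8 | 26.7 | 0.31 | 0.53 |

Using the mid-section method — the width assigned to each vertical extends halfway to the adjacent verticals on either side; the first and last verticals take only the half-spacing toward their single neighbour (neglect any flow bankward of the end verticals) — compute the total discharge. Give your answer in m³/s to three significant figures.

19.1 m³/s

w_1 = (5.0 − 2.0)/2 = 1.5 m; q_1 = 0.41 × 0.36 × 1.5 = 0.2214 m³/s
w_2 = (8.6 − 2.0)/2 = 3.3 m; q_2 = 0.70 × 0.51 × 3.3 = 1.178 m³/s
w_3 = (11.1 − 5.0)/2 = 3.05 m; q_3 = 0.88 × 0.76 × 3.05 = 2.040 m³/s
w_4 = (18.7 − 8.6)/2 = 5.05 m; q_4 = 1.07 × 0.99 × 5.05 = 5.349 m³/s
w_5 = (21.4 − 11.1)/2 = 5.15 m; q_5 = 1.02 × 1.13 × 5.15 = 5.936 m³/s
w_6 = (24.2 − 18.7)/2 = 2.75 m; q_6 = 1.12 × 1.00 × 2.75 = 3.080 m³/s
w_7 = (26.7 − 21.4)/2 = 2.65 m; q_7 = 0.73 × 0.54 × 2.65 = 1.045 m³/s
w_8 = (26.7 − 24.2)/2 = 1.25 m; q_8 = 0.53 × 0.31 × 1.25 = 0.2054 m³/s
Q = Σ qᵢ = 19.05 m³/s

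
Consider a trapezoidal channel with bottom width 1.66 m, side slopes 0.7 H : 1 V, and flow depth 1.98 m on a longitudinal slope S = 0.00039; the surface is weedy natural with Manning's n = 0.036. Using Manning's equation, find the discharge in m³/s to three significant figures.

A = (b + z·y)·y = (1.66 + 0.7×1.98)×1.98 = 6.031 m²
P = b + 2y√(1+z²) = 1.66 + 2×1.98×√(1+0.7²) = 6.494 m
R = A/P = 6.031/6.494 = 0.9287 m
Q = (1/n)·A·R^(2/3)·S^(1/2) = (1/0.036) × 6.031 × 0.9287^(2/3) × 0.00039^(1/2) = 3.149 m³/s

3.15 m³/s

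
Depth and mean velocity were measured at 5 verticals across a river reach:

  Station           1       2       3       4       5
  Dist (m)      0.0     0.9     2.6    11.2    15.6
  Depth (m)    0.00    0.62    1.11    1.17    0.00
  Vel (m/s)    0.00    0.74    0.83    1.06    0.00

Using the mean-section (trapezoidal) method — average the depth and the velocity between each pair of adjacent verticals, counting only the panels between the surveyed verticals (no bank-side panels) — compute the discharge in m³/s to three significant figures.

11.9 m³/s

Panel 1-2: Δb = 0.9 m, d̄ = (0.00+0.62)/2 = 0.31, v̄ = (0.00+0.74)/2 = 0.37 → q = 0.9×0.31×0.37 = 0.1032 m³/s
Panel 2-3: Δb = 1.7 m, d̄ = (0.62+1.11)/2 = 0.865, v̄ = (0.74+0.83)/2 = 0.785 → q = 1.7×0.865×0.785 = 1.154 m³/s
Panel 3-4: Δb = 8.6 m, d̄ = (1.11+1.17)/2 = 1.14, v̄ = (0.83+1.06)/2 = 0.945 → q = 8.6×1.14×0.945 = 9.265 m³/s
Panel 4-5: Δb = 4.4 m, d̄ = (1.17+0.00)/2 = 0.585, v̄ = (1.06+0.00)/2 = 0.53 → q = 4.4×0.585×0.53 = 1.364 m³/s
Q = Σ q = 11.89 m³/s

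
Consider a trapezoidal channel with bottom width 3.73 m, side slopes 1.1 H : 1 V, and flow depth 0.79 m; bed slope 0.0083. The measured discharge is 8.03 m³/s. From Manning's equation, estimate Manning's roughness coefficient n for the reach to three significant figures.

0.0292

A = (b + z·y)·y = (3.73 + 1.1×0.79)×0.79 = 3.633 m²
P = b + 2y√(1+z²) = 3.73 + 2×0.79×√(1+1.1²) = 6.079 m
R = A/P = 3.633/6.079 = 0.5977 m
n = (1/Q)·A·R^(2/3)·S^(1/2) = (1/8.03) × 3.633 × 0.7095 × 0.09110 = 0.02925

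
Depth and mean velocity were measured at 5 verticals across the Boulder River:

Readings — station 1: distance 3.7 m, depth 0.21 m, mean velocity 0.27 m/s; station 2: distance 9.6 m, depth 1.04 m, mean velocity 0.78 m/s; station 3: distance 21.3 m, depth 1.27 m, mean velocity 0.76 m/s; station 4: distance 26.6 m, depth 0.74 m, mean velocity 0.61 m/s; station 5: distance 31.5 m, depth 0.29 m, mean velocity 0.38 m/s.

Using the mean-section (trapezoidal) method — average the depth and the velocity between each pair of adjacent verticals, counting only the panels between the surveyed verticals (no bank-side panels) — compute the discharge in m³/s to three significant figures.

17.2 m³/s

Panel 1-2: Δb = 5.9 m, d̄ = (0.21+1.04)/2 = 0.625, v̄ = (0.27+0.78)/2 = 0.525 → q = 5.9×0.625×0.525 = 1.936 m³/s
Panel 2-3: Δb = 11.7 m, d̄ = (1.04+1.27)/2 = 1.155, v̄ = (0.78+0.76)/2 = 0.77 → q = 11.7×1.155×0.77 = 10.41 m³/s
Panel 3-4: Δb = 5.3 m, d̄ = (1.27+0.74)/2 = 1.005, v̄ = (0.76+0.61)/2 = 0.685 → q = 5.3×1.005×0.685 = 3.649 m³/s
Panel 4-5: Δb = 4.9 m, d̄ = (0.74+0.29)/2 = 0.515, v̄ = (0.61+0.38)/2 = 0.495 → q = 4.9×0.515×0.495 = 1.249 m³/s
Q = Σ q = 17.24 m³/s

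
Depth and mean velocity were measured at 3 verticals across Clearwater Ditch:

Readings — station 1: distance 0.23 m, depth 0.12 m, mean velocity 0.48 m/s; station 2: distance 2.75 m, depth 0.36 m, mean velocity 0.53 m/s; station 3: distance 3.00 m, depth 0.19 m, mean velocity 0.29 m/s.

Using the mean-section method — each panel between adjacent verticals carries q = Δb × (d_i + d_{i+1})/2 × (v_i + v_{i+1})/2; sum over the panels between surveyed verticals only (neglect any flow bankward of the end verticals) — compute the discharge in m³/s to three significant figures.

Panel 1-2: Δb = 2.52 m, d̄ = (0.12+0.36)/2 = 0.24, v̄ = (0.48+0.53)/2 = 0.505 → q = 2.52×0.24×0.505 = 0.3054 m³/s
Panel 2-3: Δb = 0.25 m, d̄ = (0.36+0.19)/2 = 0.275, v̄ = (0.53+0.29)/2 = 0.41 → q = 0.25×0.275×0.41 = 0.02819 m³/s
Q = Σ q = 0.3336 m³/s

0.334 m³/s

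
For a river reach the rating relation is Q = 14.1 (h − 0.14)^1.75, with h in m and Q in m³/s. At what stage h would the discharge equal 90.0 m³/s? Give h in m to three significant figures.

h − h₀ = (Q/C)^(1/b) = (90.0/14.1)^(1/1.75) = 2.884 m
h = 0.14 + 2.884 = 3.024 m

3.02 m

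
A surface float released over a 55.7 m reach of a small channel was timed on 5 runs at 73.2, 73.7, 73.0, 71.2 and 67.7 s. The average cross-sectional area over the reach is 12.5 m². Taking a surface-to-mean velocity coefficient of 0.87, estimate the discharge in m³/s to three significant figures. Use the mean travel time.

8.44 m³/s

t̄ = (73.2 + 73.7 + 73.0 + 71.2 + 67.7) / 5 = 71.76 s
v_surface = L / t̄ = 55.7 / 71.76 = 0.7762 m/s
v_mean = 0.87 × 0.7762 = 0.6753 m/s
Q = A × v_mean = 12.5 × 0.6753 = 8.441 m³/s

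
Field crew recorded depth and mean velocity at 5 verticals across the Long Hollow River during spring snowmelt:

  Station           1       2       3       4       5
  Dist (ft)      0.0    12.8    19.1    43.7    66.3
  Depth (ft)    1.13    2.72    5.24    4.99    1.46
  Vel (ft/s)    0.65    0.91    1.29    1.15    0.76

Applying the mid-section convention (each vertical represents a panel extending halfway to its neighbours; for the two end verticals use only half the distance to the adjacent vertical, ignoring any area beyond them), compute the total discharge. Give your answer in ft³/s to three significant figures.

w_1 = (12.8 − 0.0)/2 = 6.4 ft; q_1 = 0.65 × 1.13 × 6.4 = 4.701 ft³/s
w_2 = (19.1 − 0.0)/2 = 9.55 ft; q_2 = 0.91 × 2.72 × 9.55 = 23.64 ft³/s
w_3 = (43.7 − 12.8)/2 = 15.45 ft; q_3 = 1.29 × 5.24 × 15.45 = 104.4 ft³/s
w_4 = (66.3 − 19.1)/2 = 23.6 ft; q_4 = 1.15 × 4.99 × 23.6 = 135.4 ft³/s
w_5 = (66.3 − 43.7)/2 = 11.3 ft; q_5 = 0.76 × 1.46 × 11.3 = 12.54 ft³/s
Q = Σ qᵢ = 280.7 ft³/s

281 ft³/s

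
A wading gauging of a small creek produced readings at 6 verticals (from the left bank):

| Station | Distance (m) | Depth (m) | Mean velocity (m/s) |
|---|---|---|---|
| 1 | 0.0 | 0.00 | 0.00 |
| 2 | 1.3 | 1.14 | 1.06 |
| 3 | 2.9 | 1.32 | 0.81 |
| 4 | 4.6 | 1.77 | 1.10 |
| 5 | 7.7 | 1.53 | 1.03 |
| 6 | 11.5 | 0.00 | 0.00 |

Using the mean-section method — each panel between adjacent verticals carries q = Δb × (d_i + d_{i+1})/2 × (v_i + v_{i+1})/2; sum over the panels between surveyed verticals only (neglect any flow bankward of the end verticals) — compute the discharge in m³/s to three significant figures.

Panel 1-2: Δb = 1.3 m, d̄ = (0.00+1.14)/2 = 0.57, v̄ = (0.00+1.06)/2 = 0.53 → q = 1.3×0.57×0.53 = 0.3927 m³/s
Panel 2-3: Δb = 1.6 m, d̄ = (1.14+1.32)/2 = 1.23, v̄ = (1.06+0.81)/2 = 0.935 → q = 1.6×1.23×0.935 = 1.840 m³/s
Panel 3-4: Δb = 1.7 m, d̄ = (1.32+1.77)/2 = 1.545, v̄ = (0.81+1.10)/2 = 0.955 → q = 1.7×1.545×0.955 = 2.508 m³/s
Panel 4-5: Δb = 3.1 m, d̄ = (1.77+1.53)/2 = 1.65, v̄ = (1.10+1.03)/2 = 1.065 → q = 3.1×1.65×1.065 = 5.447 m³/s
Panel 5-6: Δb = 3.8 m, d̄ = (1.53+0.00)/2 = 0.765, v̄ = (1.03+0.00)/2 = 0.515 → q = 3.8×0.765×0.515 = 1.497 m³/s
Q = Σ q = 11.69 m³/s

11.7 m³/s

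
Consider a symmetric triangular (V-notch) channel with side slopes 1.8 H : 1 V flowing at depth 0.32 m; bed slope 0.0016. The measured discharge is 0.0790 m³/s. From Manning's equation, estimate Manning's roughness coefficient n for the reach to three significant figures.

0.0251

A = z·y² = 1.8×0.32² = 0.1843 m²
P = 2y√(1+z²) = 2×0.32×√(1+1.8²) = 1.318 m
R = A/P = 0.1843/1.318 = 0.1399 m
n = (1/Q)·A·R^(2/3)·S^(1/2) = (1/0.0790) × 0.1843 × 0.2694 × 0.04000 = 0.02515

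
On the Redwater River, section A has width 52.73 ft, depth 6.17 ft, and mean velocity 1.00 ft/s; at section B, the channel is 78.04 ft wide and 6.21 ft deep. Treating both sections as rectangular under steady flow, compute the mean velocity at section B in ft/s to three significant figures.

Q = A₁V₁ = (52.73×6.17) × 1.00 = 325.3 ft³/s
A₂ = 78.04 × 6.21 = 484.6 ft²
V₂ = Q/A₂ = 325.3/484.6 = 0.6713 ft/s

0.671 ft/s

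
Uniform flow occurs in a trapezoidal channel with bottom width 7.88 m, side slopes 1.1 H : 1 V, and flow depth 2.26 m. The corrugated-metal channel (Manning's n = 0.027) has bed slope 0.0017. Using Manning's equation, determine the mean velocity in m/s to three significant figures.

A = (b + z·y)·y = (7.88 + 1.1×2.26)×2.26 = 23.43 m²
P = b + 2y√(1+z²) = 7.88 + 2×2.26×√(1+1.1²) = 14.60 m
R = A/P = 23.43/14.60 = 1.605 m
Q = (1/n)·A·R^(2/3)·S^(1/2) = (1/0.027) × 23.43 × 1.605^(2/3) × 0.0017^(1/2) = 49.03 m³/s
V = Q/A = 49.03/23.43 = 2.093 m/s

2.09 m/s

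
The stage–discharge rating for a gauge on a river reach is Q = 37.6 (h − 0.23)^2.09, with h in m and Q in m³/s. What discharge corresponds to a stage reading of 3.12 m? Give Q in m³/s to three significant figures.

346 m³/s

Q = 37.6 × (3.12 − 0.23)^2.09 = 37.6 × 2.89^2.09 = 345.5 m³/s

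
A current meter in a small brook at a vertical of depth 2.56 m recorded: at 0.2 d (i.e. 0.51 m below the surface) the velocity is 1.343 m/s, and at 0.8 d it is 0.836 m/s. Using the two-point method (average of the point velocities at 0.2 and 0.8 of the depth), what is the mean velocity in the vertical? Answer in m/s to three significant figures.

1.09 m/s

v̄ = (1.343 + 0.836) / 2 = 1.090 m/s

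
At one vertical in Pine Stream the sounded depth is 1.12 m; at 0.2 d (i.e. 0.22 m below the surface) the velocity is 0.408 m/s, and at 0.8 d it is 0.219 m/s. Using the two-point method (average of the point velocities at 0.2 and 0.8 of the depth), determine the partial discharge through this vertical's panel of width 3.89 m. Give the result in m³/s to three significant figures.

v̄ = (0.408 + 0.219) / 2 = 0.3135 m/s
q = v̄ × d × w = 0.3135 × 1.12 × 3.89 = 1.366 m³/s

1.37 m³/s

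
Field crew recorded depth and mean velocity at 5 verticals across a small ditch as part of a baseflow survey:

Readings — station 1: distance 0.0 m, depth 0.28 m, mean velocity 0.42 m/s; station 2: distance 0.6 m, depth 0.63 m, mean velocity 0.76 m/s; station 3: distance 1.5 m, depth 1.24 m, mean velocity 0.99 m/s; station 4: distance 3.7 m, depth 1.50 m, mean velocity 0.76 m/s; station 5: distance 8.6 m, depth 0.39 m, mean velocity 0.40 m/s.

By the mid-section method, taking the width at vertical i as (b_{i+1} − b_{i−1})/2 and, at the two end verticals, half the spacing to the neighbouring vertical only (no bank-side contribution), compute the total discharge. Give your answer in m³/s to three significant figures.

w_1 = (0.6 − 0.0)/2 = 0.3 m; q_1 = 0.42 × 0.28 × 0.3 = 0.03528 m³/s
w_2 = (1.5 − 0.0)/2 = 0.75 m; q_2 = 0.76 × 0.63 × 0.75 = 0.3591 m³/s
w_3 = (3.7 − 0.6)/2 = 1.55 m; q_3 = 0.99 × 1.24 × 1.55 = 1.903 m³/s
w_4 = (8.6 − 1.5)/2 = 3.55 m; q_4 = 0.76 × 1.50 × 3.55 = 4.047 m³/s
w_5 = (8.6 − 3.7)/2 = 2.45 m; q_5 = 0.40 × 0.39 × 2.45 = 0.3822 m³/s
Q = Σ qᵢ = 6.726 m³/s

6.73 m³/s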